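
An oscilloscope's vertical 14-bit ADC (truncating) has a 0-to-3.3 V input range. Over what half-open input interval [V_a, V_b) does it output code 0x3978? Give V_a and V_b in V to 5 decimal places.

[2.96323 V, 2.96343 V)

LSB = 3.3/2^14 = 201.42 µV.
Code 0x3978 = 14712 decimal.
V_a = V_low + 14712·LSB = 2.96323 V; V_b = V_low + 14713·LSB = 2.96343 V.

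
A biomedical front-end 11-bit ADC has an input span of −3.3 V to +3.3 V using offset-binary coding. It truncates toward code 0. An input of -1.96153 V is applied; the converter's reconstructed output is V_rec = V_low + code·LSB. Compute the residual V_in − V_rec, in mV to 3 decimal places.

LSB = 6.6/2^11 = 3.223 mV.
(-1.96153 − (−3.3))/0.00322266 = 415.3313; ⌊·⌋ gives code 415.
Code 415 maps back to (−3.3) + 415×0.00322266 V = -1.9625977 V.
Difference: 0.00106766 V → 1.068 mV.

1.068 mV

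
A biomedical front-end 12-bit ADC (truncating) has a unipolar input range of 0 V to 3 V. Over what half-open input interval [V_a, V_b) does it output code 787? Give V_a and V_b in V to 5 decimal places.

LSB = 3/2^12 = 0.732 mV.
V_a = V_low + 787·LSB = 0.576416 V; V_b = V_low + 788·LSB = 0.577148 V.

[0.57642 V, 0.57715 V)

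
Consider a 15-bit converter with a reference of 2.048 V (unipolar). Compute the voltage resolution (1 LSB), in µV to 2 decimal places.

Full-scale span = 2.048 V.
LSB = 2.048 / 2^15 = 2.048 / 32768 = 6.25e-05 V = 62.50 µV.

62.50 µV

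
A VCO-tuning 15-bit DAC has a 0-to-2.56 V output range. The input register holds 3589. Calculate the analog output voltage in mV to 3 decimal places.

LSB = 2.56 V / 2^15 = 78.12 µV.
V_out = 0 + 3589 × 7.8125e-05 V = 0.280391 V.
= 280.391 mV.

280.391 mV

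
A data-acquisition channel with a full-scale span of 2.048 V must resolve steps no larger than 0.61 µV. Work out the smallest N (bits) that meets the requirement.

22 bits

Number of steps required ≥ 2.048 V / 0.61 µV = 3357377.05.
Need 2^N ≥ 3357377.05; 2^21 = 2097152, 2^22 = 4194304.
Minimum N = 22.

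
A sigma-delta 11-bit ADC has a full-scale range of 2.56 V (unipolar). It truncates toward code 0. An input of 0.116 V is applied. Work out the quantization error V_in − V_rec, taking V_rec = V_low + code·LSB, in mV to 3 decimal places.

LSB = 2.56/2^11 = 1.250 mV.
(V_in − V_low)/LSB = (0.116 − 0)/0.00125 = 92.8000 → code 92 (floor).
Reconstructed: 0.115 V.
V_in − V_rec = 0.001 V = 1.000 mV.

1.000 mV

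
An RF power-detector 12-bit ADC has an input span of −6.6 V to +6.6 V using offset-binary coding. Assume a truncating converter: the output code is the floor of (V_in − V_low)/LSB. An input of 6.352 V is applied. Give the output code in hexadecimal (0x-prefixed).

Full-scale span = 13.2 V; LSB = 13.2/2^12 = 3.223 mV.
Input sits at 4019.045 steps above V_low.
⌊·⌋(4019.045) = 4019.
In hexadecimal (0x-prefixed): 0xFB3.

code 0xFB3 (decimal 4019)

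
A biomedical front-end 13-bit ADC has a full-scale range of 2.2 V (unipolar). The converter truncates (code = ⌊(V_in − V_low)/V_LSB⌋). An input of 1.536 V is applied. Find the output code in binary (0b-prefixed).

With 8192 levels over 2.2 V, one step is 268.55 µV.
(V_in − V_low)/LSB = (1.536 − 0) / 0.000268555 = 5719.505.
⌊·⌋(5719.505) = 5719.
In binary (0b-prefixed): 0b1011001010111.

code 0b1011001010111 (decimal 5719)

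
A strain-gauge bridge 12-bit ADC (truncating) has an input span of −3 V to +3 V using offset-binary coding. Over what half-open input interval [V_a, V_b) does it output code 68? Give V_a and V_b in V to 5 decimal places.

LSB = 6/2^12 = 1.465 mV.
V_a = V_low + 68·LSB = -2.90039 V; V_b = V_low + 69·LSB = -2.89893 V.

[-2.90039 V, -2.89893 V)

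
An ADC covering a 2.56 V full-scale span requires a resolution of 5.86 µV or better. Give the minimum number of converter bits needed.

19 bits

Number of steps required ≥ 2.56 V / 5.86 µV = 436860.07.
Need 2^N ≥ 436860.07; 2^18 = 262144, 2^19 = 524288.
Minimum N = 19.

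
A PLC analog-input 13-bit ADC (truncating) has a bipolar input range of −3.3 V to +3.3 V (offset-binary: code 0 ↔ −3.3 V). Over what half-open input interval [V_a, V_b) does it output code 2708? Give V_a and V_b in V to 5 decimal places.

[-1.11826 V, -1.11746 V)

LSB = 6.6/2^13 = 0.806 mV.
V_a = V_low + 2708·LSB = -1.11826 V; V_b = V_low + 2709·LSB = -1.11746 V.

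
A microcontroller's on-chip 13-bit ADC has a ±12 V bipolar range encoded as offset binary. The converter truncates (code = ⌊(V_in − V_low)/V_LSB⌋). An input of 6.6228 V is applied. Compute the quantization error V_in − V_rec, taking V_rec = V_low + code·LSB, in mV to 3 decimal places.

One LSB is 24 V / 8192 = 2.930 mV.
(6.6228 − (−12))/0.00292969 = 6356.5824; ⌊·⌋ gives code 6356.
Code 6356 maps back to (−12) + 6356×0.00292969 V = 6.6210938 V.
Error = 6.6228 − 6.6210938 = 0.00170625 V = 1.706 mV.

1.706 mV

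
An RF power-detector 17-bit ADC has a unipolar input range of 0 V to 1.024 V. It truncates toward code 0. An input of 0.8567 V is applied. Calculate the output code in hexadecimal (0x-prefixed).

LSB = 1.024 V / 131072 = 7.81 µV.
(0.8567 − 0) / 7.8125e-06 = 109657.600 LSBs.
So the output code is 109657.
In hexadecimal (0x-prefixed): 0x1AC59.

code 0x1AC59 (decimal 109657)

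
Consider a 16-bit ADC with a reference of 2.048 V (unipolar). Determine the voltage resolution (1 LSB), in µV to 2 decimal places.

31.25 µV

Full-scale span = 2.048 V.
LSB = 2.048 / 2^16 = 2.048 / 65536 = 3.125e-05 V = 31.25 µV.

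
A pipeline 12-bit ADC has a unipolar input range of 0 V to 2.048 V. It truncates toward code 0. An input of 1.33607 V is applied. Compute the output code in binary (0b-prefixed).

LSB = 2.048 V / 4096 = 0.500 mV.
Input sits at 2672.140 steps above V_low.
⌊·⌋(2672.140) = 2672.
In binary (0b-prefixed): 0b101001110000.

code 0b101001110000 (decimal 2672)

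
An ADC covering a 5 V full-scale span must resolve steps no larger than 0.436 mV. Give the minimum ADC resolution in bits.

Number of steps required ≥ 5 V / 0.436 mV = 11467.89.
Need 2^N ≥ 11467.89; 2^13 = 8192, 2^14 = 16384.
Minimum N = 14.

14 bits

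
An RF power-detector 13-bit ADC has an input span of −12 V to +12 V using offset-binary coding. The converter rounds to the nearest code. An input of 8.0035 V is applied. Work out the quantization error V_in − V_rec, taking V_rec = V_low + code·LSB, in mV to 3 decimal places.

Step size: 24 V ÷ 2^13 = 2.930 mV.
Scaled input = 6827.8613 LSBs, so code = 6828.
Reconstructed: 8.0039062 V.
Difference: -0.00040625 V → -0.406 mV.

-0.406 mV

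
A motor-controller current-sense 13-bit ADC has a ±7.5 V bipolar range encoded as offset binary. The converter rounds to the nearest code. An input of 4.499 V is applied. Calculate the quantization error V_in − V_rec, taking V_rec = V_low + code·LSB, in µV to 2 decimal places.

One LSB is 15 V / 8192 = 1.831 mV.
(V_in − V_low)/LSB = (4.499 − (−7.5))/0.00183105 = 6553.0539 → code 6553 (round).
Code 6553 maps back to (−7.5) + 6553×0.00183105 V = 4.4989014 V.
V_in − V_rec = 9.86328e-05 V = 98.63 µV.

98.63 µV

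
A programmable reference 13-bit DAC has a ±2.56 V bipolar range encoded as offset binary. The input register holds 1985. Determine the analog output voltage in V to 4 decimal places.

LSB = 5.12 V / 2^13 = 0.625 mV.
V_out = (−2.56) + 1985 × 0.000625 V = -1.31937 V.

-1.3194 V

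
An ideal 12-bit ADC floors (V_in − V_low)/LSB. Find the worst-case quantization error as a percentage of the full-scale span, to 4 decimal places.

Truncating → worst-case error = 1 LSB = V_FS/2^12, so 100/4096 = 0.0244141 % of full scale.

0.0244 %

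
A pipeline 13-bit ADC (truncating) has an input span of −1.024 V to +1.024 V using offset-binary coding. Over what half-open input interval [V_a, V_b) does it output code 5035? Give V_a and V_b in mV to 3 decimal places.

LSB = 2.048/2^13 = 250.00 µV.
V_a = V_low + 5035·LSB = 0.23475 V; V_b = V_low + 5036·LSB = 0.235 V.

[234.750 mV, 235.000 mV)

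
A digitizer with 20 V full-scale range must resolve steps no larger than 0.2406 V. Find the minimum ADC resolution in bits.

Number of steps required ≥ 20 V / 0.2406 V = 83.13.
Need 2^N ≥ 83.13; 2^6 = 64, 2^7 = 128.
Minimum N = 7.

7 bits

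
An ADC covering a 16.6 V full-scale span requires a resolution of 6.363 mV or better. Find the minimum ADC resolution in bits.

Number of steps required ≥ 16.6 V / 6.363 mV = 2608.83.
Need 2^N ≥ 2608.83; 2^11 = 2048, 2^12 = 4096.
Minimum N = 12.

12 bits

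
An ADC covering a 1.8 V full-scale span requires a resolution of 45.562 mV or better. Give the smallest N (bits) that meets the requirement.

Number of steps required ≥ 1.8 V / 45.562 mV = 39.51.
Need 2^N ≥ 39.51; 2^5 = 32, 2^6 = 64.
Minimum N = 6.

6 bits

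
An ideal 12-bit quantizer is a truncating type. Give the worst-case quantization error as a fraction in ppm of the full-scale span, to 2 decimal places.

244.14 ppm

Truncating → worst-case error = 1 LSB = V_FS/2^12, so 1e+06/4096 = 244.141 ppm of full scale.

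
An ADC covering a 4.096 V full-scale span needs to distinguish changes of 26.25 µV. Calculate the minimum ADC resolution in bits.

Number of steps required ≥ 4.096 V / 26.25 µV = 156038.10.
Need 2^N ≥ 156038.10; 2^17 = 131072, 2^18 = 262144.
Minimum N = 18.

18 bits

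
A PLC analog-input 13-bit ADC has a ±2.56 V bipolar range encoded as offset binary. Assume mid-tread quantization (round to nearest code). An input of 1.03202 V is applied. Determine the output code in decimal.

code 5747

LSB = 5.12 V / 8192 = 0.625 mV.
(1.03202 − (−2.56)) / 0.000625 = 5747.232 LSBs.
So the output code is 5747.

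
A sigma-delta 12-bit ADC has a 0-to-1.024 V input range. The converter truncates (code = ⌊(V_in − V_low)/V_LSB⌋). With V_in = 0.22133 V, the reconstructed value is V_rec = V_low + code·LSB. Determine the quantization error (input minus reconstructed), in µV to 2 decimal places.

80.00 µV

One LSB is 1.024 V / 4096 = 250.00 µV.
(0.22133 − 0)/0.00025 = 885.3200; ⌊·⌋ gives code 885.
Code 885 maps back to 0 + 885×0.00025 V = 0.22125 V.
Error = 0.22133 − 0.22125 = 8e-05 V = 80.00 µV.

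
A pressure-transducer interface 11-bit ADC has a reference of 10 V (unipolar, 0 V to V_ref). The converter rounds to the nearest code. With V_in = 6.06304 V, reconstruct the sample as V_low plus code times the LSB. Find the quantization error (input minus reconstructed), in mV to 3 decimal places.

-1.413 mV

LSB = 10/2^11 = 4.883 mV.
Scaled input = 1241.7106 LSBs, so code = 1242.
Reconstructed: 6.0644531 V.
Error = 6.06304 − 6.0644531 = -0.00141313 V = -1.413 mV.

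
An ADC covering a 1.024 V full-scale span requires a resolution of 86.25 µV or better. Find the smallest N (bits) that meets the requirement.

Number of steps required ≥ 1.024 V / 86.25 µV = 11872.46.
Need 2^N ≥ 11872.46; 2^13 = 8192, 2^14 = 16384.
Minimum N = 14.

14 bits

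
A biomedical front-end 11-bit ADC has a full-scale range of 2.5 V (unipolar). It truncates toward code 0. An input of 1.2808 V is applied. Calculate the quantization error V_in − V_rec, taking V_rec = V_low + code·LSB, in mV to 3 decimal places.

0.282 mV

LSB = 2.5/2^11 = 1.221 mV.
(V_in − V_low)/LSB = (1.2808 − 0)/0.0012207 = 1049.2314 → code 1049 (floor).
Code 1049 maps back to 0 + 1049×0.0012207 V = 1.2805176 V.
Error = 1.2808 − 1.2805176 = 0.000282422 V = 0.282 mV.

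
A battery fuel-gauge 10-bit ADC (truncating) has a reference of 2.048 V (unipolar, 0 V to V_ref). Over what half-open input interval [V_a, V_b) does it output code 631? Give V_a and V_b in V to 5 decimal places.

[1.26200 V, 1.26400 V)

LSB = 2.048/2^10 = 2.000 mV.
V_a = V_low + 631·LSB = 1.262 V; V_b = V_low + 632·LSB = 1.264 V.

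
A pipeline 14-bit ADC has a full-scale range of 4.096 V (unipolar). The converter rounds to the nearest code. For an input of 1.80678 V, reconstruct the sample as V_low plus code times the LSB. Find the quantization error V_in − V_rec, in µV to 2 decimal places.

30.00 µV

LSB = 4.096/2^14 = 250.00 µV.
(1.80678 − 0)/0.00025 = 7227.1200; round gives code 7227.
Code 7227 maps back to 0 + 7227×0.00025 V = 1.80675 V.
Error = 1.80678 − 1.80675 = 3e-05 V = 30.00 µV.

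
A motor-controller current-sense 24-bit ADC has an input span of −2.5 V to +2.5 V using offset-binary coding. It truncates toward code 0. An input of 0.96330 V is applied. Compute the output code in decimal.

With 16777216 levels over 5 V, one step is 0.30 µV.
(0.96330 − (−2.5)) / 2.98023e-07 = 11620906.435 LSBs.
So the output code is 11620906.

code 11620906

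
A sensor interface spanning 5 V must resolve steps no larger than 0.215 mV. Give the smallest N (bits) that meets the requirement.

Number of steps required ≥ 5 V / 0.215 mV = 23255.81.
Need 2^N ≥ 23255.81; 2^14 = 16384, 2^15 = 32768.
Minimum N = 15.

15 bits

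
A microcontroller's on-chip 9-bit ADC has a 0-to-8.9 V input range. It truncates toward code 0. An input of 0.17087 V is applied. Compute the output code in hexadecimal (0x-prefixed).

code 0x9 (decimal 9)

Full-scale span = 8.9 V; LSB = 8.9/2^9 = 17.383 mV.
(V_in − V_low)/LSB = (0.17087 − 0) / 0.0173828 = 9.830.
So the output code is 9.
In hexadecimal (0x-prefixed): 0x9.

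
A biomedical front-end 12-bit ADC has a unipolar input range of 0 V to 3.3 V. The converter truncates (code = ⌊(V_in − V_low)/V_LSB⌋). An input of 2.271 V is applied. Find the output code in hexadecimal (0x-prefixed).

code 0xB02 (decimal 2818)

LSB = 3.3 V / 4096 = 0.806 mV.
(2.271 − 0) / 0.000805664 = 2818.793 LSBs.
Floor → code 2818.
In hexadecimal (0x-prefixed): 0xB02.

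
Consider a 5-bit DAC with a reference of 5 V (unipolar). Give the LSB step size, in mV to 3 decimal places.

Full-scale span = 5 V.
LSB = 5 / 2^5 = 5 / 32 = 0.15625 V = 156.250 mV.

156.250 mV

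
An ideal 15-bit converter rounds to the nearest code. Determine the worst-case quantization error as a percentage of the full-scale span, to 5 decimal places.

0.00153 %

Rounding → worst-case error = ½ LSB = V_FS/2^16, so 100/65536 = 0.00152588 % of full scale.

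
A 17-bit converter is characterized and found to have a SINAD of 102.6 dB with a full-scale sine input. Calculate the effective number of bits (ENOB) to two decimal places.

ENOB = (SINAD − 1.76) / 6.02 = (102.6 − 1.76)/6.02 = 16.751.

16.75 bits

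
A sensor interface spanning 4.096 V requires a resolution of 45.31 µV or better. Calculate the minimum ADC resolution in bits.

17 bits

Number of steps required ≥ 4.096 V / 45.31 µV = 90399.47.
Need 2^N ≥ 90399.47; 2^16 = 65536, 2^17 = 131072.
Minimum N = 17.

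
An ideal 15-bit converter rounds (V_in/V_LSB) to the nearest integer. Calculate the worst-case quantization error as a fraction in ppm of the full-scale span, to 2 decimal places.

Rounding → worst-case error = ½ LSB = V_FS/2^16, so 1e+06/65536 = 15.2588 ppm of full scale.

15.26 ppm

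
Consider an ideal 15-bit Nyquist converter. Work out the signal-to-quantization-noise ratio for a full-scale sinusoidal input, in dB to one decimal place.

SNR ≈ 6.02·N + 1.76 dB = 6.02·15 + 1.76 = 92.06 dB.

92.1 dB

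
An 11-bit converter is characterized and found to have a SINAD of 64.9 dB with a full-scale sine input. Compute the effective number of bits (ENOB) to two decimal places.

ENOB = (SINAD − 1.76) / 6.02 = (64.9 − 1.76)/6.02 = 10.488.

10.49 bits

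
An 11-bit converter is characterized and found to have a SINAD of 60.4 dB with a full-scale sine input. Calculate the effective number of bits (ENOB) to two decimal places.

9.74 bits

ENOB = (SINAD − 1.76) / 6.02 = (60.4 − 1.76)/6.02 = 9.741.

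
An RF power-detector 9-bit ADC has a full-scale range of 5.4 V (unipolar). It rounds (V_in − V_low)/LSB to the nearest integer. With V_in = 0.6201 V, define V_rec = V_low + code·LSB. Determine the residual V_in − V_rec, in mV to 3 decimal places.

One LSB is 5.4 V / 512 = 10.547 mV.
Scaled input = 58.7947 LSBs, so code = 59.
Reconstructed: 0.62226563 V.
V_in − V_rec = -0.00216563 V = -2.166 mV.

-2.166 mV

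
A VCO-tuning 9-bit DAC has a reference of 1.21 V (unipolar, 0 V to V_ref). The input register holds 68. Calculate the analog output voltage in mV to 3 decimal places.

LSB = 1.21 V / 2^9 = 2.363 mV.
V_out = 0 + 68 × 0.00236328 V = 0.160703 V.
= 160.703 mV.

160.703 mV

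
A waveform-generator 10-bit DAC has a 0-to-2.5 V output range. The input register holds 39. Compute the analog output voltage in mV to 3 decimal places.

LSB = 2.5 V / 2^10 = 2.441 mV.
V_out = 0 + 39 × 0.00244141 V = 0.0952148 V.
= 95.215 mV.

95.215 mV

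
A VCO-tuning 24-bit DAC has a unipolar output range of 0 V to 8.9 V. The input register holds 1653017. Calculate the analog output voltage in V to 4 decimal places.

LSB = 8.9 V / 2^24 = 0.53 µV.
V_out = 0 + 1653017 × 5.30481e-07 V = 0.876895 V.

0.8769 V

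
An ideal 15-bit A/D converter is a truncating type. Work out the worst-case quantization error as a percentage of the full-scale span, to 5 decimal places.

Truncating → worst-case error = 1 LSB = V_FS/2^15, so 100/32768 = 0.00305176 % of full scale.

0.00305 %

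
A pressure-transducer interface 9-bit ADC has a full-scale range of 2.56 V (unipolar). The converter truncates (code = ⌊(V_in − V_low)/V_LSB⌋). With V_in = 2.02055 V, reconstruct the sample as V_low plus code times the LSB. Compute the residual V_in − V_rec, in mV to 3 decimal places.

0.550 mV

One LSB is 2.56 V / 512 = 5.000 mV.
(V_in − V_low)/LSB = (2.02055 − 0)/0.005 = 404.1100 → code 404 (floor).
Code 404 maps back to 0 + 404×0.005 V = 2.02 V.
Difference: 0.00055 V → 0.550 mV.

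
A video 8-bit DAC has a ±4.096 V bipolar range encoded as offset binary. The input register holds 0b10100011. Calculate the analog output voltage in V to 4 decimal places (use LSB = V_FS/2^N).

1.1200 V

LSB = 8.192 V / 2^8 = 32.000 mV.
Code 0b10100011 = 163 decimal.
V_out = (−4.096) + 163 × 0.032 V = 1.12 V.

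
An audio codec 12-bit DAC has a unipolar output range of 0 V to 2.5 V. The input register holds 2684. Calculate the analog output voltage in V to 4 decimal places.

1.6382 V

LSB = 2.5 V / 2^12 = 0.610 mV.
V_out = 0 + 2684 × 0.000610352 V = 1.63818 V.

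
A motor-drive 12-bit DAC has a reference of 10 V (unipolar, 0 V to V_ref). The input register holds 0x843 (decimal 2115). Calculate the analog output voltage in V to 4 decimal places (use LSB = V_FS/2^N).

LSB = 10 V / 2^12 = 2.441 mV.
Code 0x843 = 2115 decimal.
V_out = 0 + 2115 × 0.00244141 V = 5.16357 V.

5.1636 V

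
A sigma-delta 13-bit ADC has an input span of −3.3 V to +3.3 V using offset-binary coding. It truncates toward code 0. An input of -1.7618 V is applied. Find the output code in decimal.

LSB = 6.6 V / 8192 = 0.806 mV.
(V_in − V_low)/LSB = (-1.7618 − (−3.3)) / 0.000805664 = 1909.232.
⌊·⌋(1909.232) = 1909.

code 1909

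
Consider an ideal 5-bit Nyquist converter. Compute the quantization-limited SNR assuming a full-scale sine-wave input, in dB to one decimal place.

SNR ≈ 6.02·N + 1.76 dB = 6.02·5 + 1.76 = 31.86 dB.

31.9 dB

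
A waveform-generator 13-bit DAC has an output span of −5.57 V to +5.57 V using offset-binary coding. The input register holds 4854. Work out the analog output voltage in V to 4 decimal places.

1.0308 V

LSB = 11.14 V / 2^13 = 1.360 mV.
V_out = (−5.57) + 4854 × 0.00135986 V = 1.03078 V.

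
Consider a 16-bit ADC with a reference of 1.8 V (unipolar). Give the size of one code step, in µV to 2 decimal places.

27.47 µV

Full-scale span = 1.8 V.
LSB = 1.8 / 2^16 = 1.8 / 65536 = 2.74658e-05 V = 27.47 µV.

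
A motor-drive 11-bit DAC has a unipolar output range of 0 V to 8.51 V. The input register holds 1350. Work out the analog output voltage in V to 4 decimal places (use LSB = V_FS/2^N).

LSB = 8.51 V / 2^11 = 4.155 mV.
V_out = 0 + 1350 × 0.00415527 V = 5.60962 V.

5.6096 V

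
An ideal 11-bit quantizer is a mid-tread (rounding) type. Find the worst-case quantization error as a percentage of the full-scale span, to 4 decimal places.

0.0244 %

Rounding → worst-case error = ½ LSB = V_FS/2^12, so 100/4096 = 0.0244141 % of full scale.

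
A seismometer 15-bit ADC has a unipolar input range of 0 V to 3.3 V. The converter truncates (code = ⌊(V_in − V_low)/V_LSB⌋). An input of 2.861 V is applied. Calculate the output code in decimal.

LSB = 3.3 V / 32768 = 100.71 µV.
Input sits at 28408.863 steps above V_low.
So the output code is 28408.

code 28408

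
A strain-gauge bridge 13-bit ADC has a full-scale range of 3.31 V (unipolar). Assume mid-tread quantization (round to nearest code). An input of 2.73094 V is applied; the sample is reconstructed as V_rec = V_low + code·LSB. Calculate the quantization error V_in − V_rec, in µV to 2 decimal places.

LSB = 3.31/2^13 = 404.05 µV.
(V_in − V_low)/LSB = (2.73094 − 0)/0.000404053 = 6758.8702 → code 6759 (round).
Code 6759 maps back to 0 + 6759×0.000404053 V = 2.7309924 V.
Error = 2.73094 − 2.7309924 = -5.24316e-05 V = -52.43 µV.

-52.43 µV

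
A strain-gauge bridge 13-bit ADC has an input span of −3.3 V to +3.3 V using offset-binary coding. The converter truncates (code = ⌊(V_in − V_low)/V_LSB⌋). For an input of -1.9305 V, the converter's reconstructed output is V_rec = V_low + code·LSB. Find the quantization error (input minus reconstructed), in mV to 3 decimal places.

0.677 mV

One LSB is 6.6 V / 8192 = 0.806 mV.
(V_in − V_low)/LSB = (-1.9305 − (−3.3))/0.000805664 = 1699.8400 → code 1699 (floor).
Reconstructed: -1.9311768 V.
V_in − V_rec = 0.000676758 V = 0.677 mV.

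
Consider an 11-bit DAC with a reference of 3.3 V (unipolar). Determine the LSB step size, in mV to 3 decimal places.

1.611 mV

Full-scale span = 3.3 V.
LSB = 3.3 / 2^11 = 3.3 / 2048 = 0.00161133 V = 1.611 mV.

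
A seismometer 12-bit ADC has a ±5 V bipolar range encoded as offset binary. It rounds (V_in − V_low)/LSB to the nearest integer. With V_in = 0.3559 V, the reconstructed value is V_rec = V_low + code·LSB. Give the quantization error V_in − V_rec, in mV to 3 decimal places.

-0.545 mV

Step size: 10 V ÷ 2^12 = 2.441 mV.
(0.3559 − (−5))/0.00244141 = 2193.7766; round gives code 2194.
Reconstructed: 0.35644531 V.
Difference: -0.000545313 V → -0.545 mV.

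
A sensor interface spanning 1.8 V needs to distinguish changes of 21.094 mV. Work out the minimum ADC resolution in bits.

7 bits

Number of steps required ≥ 1.8 V / 21.094 mV = 85.33.
Need 2^N ≥ 85.33; 2^6 = 64, 2^7 = 128.
Minimum N = 7.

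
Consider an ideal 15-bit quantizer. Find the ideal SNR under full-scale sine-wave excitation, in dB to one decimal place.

SNR ≈ 6.02·N + 1.76 dB = 6.02·15 + 1.76 = 92.06 dB.

92.1 dB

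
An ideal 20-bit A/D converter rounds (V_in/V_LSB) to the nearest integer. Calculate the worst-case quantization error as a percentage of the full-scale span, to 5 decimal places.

0.00005 %

Rounding → worst-case error = ½ LSB = V_FS/2^21, so 100/2097152 = 4.76837e-05 % of full scale.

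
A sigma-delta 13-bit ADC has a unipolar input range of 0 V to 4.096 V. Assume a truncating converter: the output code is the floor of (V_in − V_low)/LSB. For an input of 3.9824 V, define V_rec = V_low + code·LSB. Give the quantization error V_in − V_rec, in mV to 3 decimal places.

One LSB is 4.096 V / 8192 = 0.500 mV.
(V_in − V_low)/LSB = (3.9824 − 0)/0.0005 = 7964.8000 → code 7964 (floor).
V_rec = 0 + 7964·0.0005 = 3.982 V.
V_in − V_rec = 0.0004 V = 0.400 mV.

0.400 mV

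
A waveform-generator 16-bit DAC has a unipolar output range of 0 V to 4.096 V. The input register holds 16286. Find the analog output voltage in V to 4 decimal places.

1.0179 V

LSB = 4.096 V / 2^16 = 62.50 µV.
V_out = 0 + 16286 × 6.25e-05 V = 1.01788 V.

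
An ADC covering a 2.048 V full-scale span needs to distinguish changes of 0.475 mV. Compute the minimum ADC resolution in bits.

13 bits

Number of steps required ≥ 2.048 V / 0.475 mV = 4311.58.
Need 2^N ≥ 4311.58; 2^12 = 4096, 2^13 = 8192.
Minimum N = 13.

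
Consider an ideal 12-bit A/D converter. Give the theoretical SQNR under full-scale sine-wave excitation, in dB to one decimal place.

SNR ≈ 6.02·N + 1.76 dB = 6.02·12 + 1.76 = 74.00 dB.

74.0 dB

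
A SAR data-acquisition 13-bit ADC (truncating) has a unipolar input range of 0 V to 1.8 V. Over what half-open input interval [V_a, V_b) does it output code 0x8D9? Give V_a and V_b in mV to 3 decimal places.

[497.681 mV, 497.900 mV)

LSB = 1.8/2^13 = 219.73 µV.
Code 0x8D9 = 2265 decimal.
V_a = V_low + 2265·LSB = 0.497681 V; V_b = V_low + 2266·LSB = 0.4979 V.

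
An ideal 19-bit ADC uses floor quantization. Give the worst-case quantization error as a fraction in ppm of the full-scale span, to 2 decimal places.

Truncating → worst-case error = 1 LSB = V_FS/2^19, so 1e+06/524288 = 1.90735 ppm of full scale.

1.91 ppm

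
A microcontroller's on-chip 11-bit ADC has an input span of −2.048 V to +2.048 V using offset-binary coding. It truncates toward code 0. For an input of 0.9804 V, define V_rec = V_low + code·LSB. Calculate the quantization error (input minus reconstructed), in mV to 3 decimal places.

0.400 mV

One LSB is 4.096 V / 2048 = 2.000 mV.
(0.9804 − (−2.048))/0.002 = 1514.2000; ⌊·⌋ gives code 1514.
Reconstructed: 0.98 V.
Difference: 0.0004 V → 0.400 mV.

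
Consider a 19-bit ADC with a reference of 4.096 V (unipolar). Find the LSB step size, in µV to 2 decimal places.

7.81 µV

Full-scale span = 4.096 V.
LSB = 4.096 / 2^19 = 4.096 / 524288 = 7.8125e-06 V = 7.81 µV.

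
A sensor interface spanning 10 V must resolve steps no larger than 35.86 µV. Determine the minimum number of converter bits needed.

19 bits

Number of steps required ≥ 10 V / 35.86 µV = 278862.24.
Need 2^N ≥ 278862.24; 2^18 = 262144, 2^19 = 524288.
Minimum N = 19.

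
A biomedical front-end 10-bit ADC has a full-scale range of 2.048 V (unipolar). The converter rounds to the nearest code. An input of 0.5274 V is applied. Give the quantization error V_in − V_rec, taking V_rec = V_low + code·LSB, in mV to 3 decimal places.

Step size: 2.048 V ÷ 2^10 = 2.000 mV.
(V_in − V_low)/LSB = (0.5274 − 0)/0.002 = 263.7000 → code 264 (round).
Code 264 maps back to 0 + 264×0.002 V = 0.528 V.
Difference: -0.0006 V → -0.600 mV.

-0.600 mV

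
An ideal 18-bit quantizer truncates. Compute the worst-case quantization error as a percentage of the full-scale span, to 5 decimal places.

Truncating → worst-case error = 1 LSB = V_FS/2^18, so 100/262144 = 0.00038147 % of full scale.

0.00038 %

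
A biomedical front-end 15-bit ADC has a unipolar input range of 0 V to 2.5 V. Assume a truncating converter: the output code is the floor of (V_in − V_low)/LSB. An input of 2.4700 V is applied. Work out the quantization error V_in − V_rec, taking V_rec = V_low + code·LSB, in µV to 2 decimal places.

One LSB is 2.5 V / 32768 = 76.29 µV.
Scaled input = 32374.7840 LSBs, so code = 32374.
Code 32374 maps back to 0 + 32374×7.62939e-05 V = 2.4699402 V.
V_in − V_rec = 5.98145e-05 V = 59.81 µV.

59.81 µV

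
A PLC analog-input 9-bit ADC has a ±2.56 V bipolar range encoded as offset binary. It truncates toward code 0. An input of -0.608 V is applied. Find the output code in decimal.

code 195

With 512 levels over 5.12 V, one step is 10.000 mV.
(V_in − V_low)/LSB = (-0.608 − (−2.56)) / 0.01 = 195.200.
Floor → code 195.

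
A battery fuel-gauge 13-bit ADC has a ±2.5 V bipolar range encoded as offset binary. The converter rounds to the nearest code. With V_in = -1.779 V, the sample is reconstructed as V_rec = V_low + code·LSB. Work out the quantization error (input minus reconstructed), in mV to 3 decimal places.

One LSB is 5 V / 8192 = 0.610 mV.
(-1.779 − (−2.5))/0.000610352 = 1181.2864; round gives code 1181.
Reconstructed: -1.7791748 V.
Difference: 0.000174805 V → 0.175 mV.

0.175 mV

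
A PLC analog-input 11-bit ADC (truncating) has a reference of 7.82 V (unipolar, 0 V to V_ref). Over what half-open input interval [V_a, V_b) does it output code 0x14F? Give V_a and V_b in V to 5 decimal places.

[1.27915 V, 1.28297 V)

LSB = 7.82/2^11 = 3.818 mV.
Code 0x14F = 335 decimal.
V_a = V_low + 335·LSB = 1.27915 V; V_b = V_low + 336·LSB = 1.28297 V.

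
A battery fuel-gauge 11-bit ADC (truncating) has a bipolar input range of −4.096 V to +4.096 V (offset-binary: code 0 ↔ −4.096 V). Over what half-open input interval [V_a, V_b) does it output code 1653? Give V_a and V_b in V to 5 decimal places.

LSB = 8.192/2^11 = 4.000 mV.
V_a = V_low + 1653·LSB = 2.516 V; V_b = V_low + 1654·LSB = 2.52 V.

[2.51600 V, 2.52000 V)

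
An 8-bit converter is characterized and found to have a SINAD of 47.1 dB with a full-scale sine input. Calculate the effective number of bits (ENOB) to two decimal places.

7.53 bits

ENOB = (SINAD − 1.76) / 6.02 = (47.1 − 1.76)/6.02 = 7.532.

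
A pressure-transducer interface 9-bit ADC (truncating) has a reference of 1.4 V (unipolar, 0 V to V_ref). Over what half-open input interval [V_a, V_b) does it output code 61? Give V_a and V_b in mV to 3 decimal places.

[166.797 mV, 169.531 mV)

LSB = 1.4/2^9 = 2.734 mV.
V_a = V_low + 61·LSB = 0.166797 V; V_b = V_low + 62·LSB = 0.169531 V.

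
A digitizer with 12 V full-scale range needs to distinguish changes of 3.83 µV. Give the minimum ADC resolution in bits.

Number of steps required ≥ 12 V / 3.83 µV = 3133159.27.
Need 2^N ≥ 3133159.27; 2^21 = 2097152, 2^22 = 4194304.
Minimum N = 22.

22 bits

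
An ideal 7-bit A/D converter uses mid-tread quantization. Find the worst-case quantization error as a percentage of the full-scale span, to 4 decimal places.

0.3906 %

Rounding → worst-case error = ½ LSB = V_FS/2^8, so 100/256 = 0.390625 % of full scale.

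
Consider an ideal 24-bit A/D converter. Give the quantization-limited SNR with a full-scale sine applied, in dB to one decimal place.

146.2 dB

SNR ≈ 6.02·N + 1.76 dB = 6.02·24 + 1.76 = 146.24 dB.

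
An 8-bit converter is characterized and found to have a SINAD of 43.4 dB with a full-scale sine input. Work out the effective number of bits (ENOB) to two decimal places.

ENOB = (SINAD − 1.76) / 6.02 = (43.4 − 1.76)/6.02 = 6.917.

6.92 bits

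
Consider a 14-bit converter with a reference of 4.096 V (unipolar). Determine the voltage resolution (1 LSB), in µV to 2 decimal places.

Full-scale span = 4.096 V.
LSB = 4.096 / 2^14 = 4.096 / 16384 = 0.00025 V = 250.00 µV.

250.00 µV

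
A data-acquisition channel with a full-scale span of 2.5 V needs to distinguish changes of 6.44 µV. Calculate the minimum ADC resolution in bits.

Number of steps required ≥ 2.5 V / 6.44 µV = 388198.76.
Need 2^N ≥ 388198.76; 2^18 = 262144, 2^19 = 524288.
Minimum N = 19.

19 bits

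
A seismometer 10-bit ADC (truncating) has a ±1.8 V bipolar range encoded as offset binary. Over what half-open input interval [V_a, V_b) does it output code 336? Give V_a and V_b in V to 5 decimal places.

LSB = 3.6/2^10 = 3.516 mV.
V_a = V_low + 336·LSB = -0.61875 V; V_b = V_low + 337·LSB = -0.615234 V.

[-0.61875 V, -0.61523 V)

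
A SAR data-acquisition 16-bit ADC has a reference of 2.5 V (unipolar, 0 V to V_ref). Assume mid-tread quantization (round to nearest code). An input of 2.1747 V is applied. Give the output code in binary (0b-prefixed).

code 0b1101111010110000 (decimal 57008)

LSB = 2.5 V / 65536 = 38.15 µV.
(V_in − V_low)/LSB = (2.1747 − 0) / 3.8147e-05 = 57008.456.
Round → code 57008.
In binary (0b-prefixed): 0b1101111010110000.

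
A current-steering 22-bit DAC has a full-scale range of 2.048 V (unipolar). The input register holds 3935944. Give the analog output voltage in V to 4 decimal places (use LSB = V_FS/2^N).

1.9218 V

LSB = 2.048 V / 2^22 = 0.49 µV.
V_out = 0 + 3935944 × 4.88281e-07 V = 1.92185 V.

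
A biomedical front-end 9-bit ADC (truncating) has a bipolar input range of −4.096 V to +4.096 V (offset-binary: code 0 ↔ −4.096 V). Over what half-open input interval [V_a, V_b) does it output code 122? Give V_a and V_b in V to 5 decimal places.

LSB = 8.192/2^9 = 16.000 mV.
V_a = V_low + 122·LSB = -2.144 V; V_b = V_low + 123·LSB = -2.128 V.

[-2.14400 V, -2.12800 V)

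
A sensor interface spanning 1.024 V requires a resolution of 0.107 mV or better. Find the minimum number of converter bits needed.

Number of steps required ≥ 1.024 V / 0.107 mV = 9570.09.
Need 2^N ≥ 9570.09; 2^13 = 8192, 2^14 = 16384.
Minimum N = 14.

14 bits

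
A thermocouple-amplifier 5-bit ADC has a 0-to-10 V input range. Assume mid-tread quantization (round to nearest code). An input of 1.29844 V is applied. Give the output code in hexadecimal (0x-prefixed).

code 0x4 (decimal 4)

With 32 levels over 10 V, one step is 312.500 mV.
(V_in − V_low)/LSB = (1.29844 − 0) / 0.3125 = 4.155.
round(4.155) = 4.
In hexadecimal (0x-prefixed): 0x4.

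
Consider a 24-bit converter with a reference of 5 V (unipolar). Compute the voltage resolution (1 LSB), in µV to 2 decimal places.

Full-scale span = 5 V.
LSB = 5 / 2^24 = 5 / 16777216 = 2.98023e-07 V = 0.30 µV.

0.30 µV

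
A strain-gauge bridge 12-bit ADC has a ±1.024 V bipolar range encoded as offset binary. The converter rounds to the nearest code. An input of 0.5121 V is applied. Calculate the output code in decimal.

code 3072

With 4096 levels over 2.048 V, one step is 0.500 mV.
(0.5121 − (−1.024)) / 0.0005 = 3072.200 LSBs.
Round → code 3072.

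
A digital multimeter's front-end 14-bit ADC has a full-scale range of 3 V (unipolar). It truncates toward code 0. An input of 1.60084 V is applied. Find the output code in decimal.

code 8742

With 16384 levels over 3 V, one step is 183.11 µV.
Input sits at 8742.721 steps above V_low.
Floor → code 8742.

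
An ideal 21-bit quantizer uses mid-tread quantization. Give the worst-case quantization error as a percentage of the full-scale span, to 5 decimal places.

0.00002 %

Rounding → worst-case error = ½ LSB = V_FS/2^22, so 100/4194304 = 2.38419e-05 % of full scale.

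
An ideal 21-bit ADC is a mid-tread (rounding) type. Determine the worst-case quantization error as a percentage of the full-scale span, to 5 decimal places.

Rounding → worst-case error = ½ LSB = V_FS/2^22, so 100/4194304 = 2.38419e-05 % of full scale.

0.00002 %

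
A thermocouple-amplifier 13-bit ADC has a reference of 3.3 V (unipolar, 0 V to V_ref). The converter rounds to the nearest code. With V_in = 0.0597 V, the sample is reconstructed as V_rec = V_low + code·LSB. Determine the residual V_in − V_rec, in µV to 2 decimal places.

Step size: 3.3 V ÷ 2^13 = 402.83 µV.
Scaled input = 148.2007 LSBs, so code = 148.
Reconstructed: 0.059619141 V.
V_in − V_rec = 8.08594e-05 V = 80.86 µV.

80.86 µV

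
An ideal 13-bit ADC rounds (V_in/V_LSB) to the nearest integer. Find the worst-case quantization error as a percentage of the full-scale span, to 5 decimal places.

0.00610 %

Rounding → worst-case error = ½ LSB = V_FS/2^14, so 100/16384 = 0.00610352 % of full scale.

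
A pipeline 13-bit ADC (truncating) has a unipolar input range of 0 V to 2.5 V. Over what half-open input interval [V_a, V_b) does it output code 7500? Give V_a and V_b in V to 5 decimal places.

LSB = 2.5/2^13 = 305.18 µV.
V_a = V_low + 7500·LSB = 2.28882 V; V_b = V_low + 7501·LSB = 2.28912 V.

[2.28882 V, 2.28912 V)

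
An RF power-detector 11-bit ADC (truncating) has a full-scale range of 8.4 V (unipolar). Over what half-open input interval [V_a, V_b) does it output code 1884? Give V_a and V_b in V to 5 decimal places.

[7.72734 V, 7.73145 V)

LSB = 8.4/2^11 = 4.102 mV.
V_a = V_low + 1884·LSB = 7.72734 V; V_b = V_low + 1885·LSB = 7.73145 V.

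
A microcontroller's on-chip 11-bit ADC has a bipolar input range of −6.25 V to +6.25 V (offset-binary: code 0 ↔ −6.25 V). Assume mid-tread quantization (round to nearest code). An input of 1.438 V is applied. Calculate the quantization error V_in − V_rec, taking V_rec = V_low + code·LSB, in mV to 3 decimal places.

-2.430 mV

Step size: 12.5 V ÷ 2^11 = 6.104 mV.
Scaled input = 1259.6019 LSBs, so code = 1260.
V_rec = (−6.25) + 1260·0.00610352 = 1.4404297 V.
V_in − V_rec = -0.00242969 V = -2.430 mV.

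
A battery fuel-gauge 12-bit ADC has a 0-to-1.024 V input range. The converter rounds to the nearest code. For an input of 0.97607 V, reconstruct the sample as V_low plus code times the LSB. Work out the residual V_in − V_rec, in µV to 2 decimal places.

Step size: 1.024 V ÷ 2^12 = 250.00 µV.
(V_in − V_low)/LSB = (0.97607 − 0)/0.00025 = 3904.2800 → code 3904 (round).
Reconstructed: 0.976 V.
Error = 0.97607 − 0.976 = 7e-05 V = 70.00 µV.

70.00 µV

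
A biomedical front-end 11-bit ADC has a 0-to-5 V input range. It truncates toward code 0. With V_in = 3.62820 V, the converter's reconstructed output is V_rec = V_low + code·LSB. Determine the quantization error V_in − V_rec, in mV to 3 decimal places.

0.270 mV

LSB = 5/2^11 = 2.441 mV.
(3.62820 − 0)/0.00244141 = 1486.1107; ⌊·⌋ gives code 1486.
Code 1486 maps back to 0 + 1486×0.00244141 V = 3.6279297 V.
V_in − V_rec = 0.000270312 V = 0.270 mV.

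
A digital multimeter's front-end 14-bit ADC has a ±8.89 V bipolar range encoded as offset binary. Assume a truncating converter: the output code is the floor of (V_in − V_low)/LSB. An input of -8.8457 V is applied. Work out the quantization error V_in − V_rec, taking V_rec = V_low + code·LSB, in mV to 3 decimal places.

One LSB is 17.78 V / 16384 = 1.085 mV.
(-8.8457 − (−8.89))/0.00108521 = 40.8218; ⌊·⌋ gives code 40.
Code 40 maps back to (−8.89) + 40×0.00108521 V = -8.8465918 V.
Error = -8.8457 − (−8.8465918) = 0.000891797 V = 0.892 mV.

0.892 mV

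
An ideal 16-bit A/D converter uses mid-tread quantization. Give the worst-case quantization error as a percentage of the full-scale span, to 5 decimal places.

0.00076 %

Rounding → worst-case error = ½ LSB = V_FS/2^17, so 100/131072 = 0.000762939 % of full scale.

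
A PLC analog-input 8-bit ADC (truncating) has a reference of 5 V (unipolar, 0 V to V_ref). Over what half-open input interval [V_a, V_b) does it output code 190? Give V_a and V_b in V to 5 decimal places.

LSB = 5/2^8 = 19.531 mV.
V_a = V_low + 190·LSB = 3.71094 V; V_b = V_low + 191·LSB = 3.73047 V.

[3.71094 V, 3.73047 V)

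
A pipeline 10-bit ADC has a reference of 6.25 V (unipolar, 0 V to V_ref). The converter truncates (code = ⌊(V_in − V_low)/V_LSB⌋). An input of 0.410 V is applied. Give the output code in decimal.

code 67

LSB = 6.25 V / 1024 = 6.104 mV.
Input sits at 67.174 steps above V_low.
Floor → code 67.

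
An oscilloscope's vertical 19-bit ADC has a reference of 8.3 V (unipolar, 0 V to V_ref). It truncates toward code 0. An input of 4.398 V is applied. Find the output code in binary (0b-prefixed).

Full-scale span = 8.3 V; LSB = 8.3/2^19 = 15.83 µV.
(4.398 − 0) / 1.5831e-05 = 277809.473 LSBs.
So the output code is 277809.
In binary (0b-prefixed): 0b1000011110100110001.

code 0b1000011110100110001 (decimal 277809)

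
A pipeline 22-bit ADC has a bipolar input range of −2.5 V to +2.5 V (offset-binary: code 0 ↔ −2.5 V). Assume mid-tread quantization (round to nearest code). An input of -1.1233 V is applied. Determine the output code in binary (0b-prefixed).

Full-scale span = 5 V; LSB = 5/2^22 = 1.19 µV.
Input sits at 1154859.663 steps above V_low.
Round → code 1154860.
In binary (0b-prefixed): 0b100011001111100101100.

code 0b100011001111100101100 (decimal 1154860)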